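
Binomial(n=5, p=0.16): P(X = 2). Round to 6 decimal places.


P = C(n,k) * p^k * (1-p)^(n-k)
C(5,2) = 10
p^k = 0.16^2 = 0.0256
(1-p)^(n-k) = 0.84^3 = 0.592704
P = 10 * 0.0256 * 0.592704 ≈ 0.151732

0.151732


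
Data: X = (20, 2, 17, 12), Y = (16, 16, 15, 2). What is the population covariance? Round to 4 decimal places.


Cov = (1/n)*sum((xi-xbar)(yi-ybar))
n = 4, xbar = 51/4 = 12.75, ybar = 49/4 = 12.25
sum((xi-xbar)(yi-ybar)) = 6.25
Cov = 6.25 / 4 = 1.5625

1.5625


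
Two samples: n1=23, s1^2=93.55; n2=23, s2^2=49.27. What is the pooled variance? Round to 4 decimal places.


sp^2 = ((n1-1)*s1^2 + (n2-1)*s2^2)/(n1+n2-2)
(n1-1)*s1^2 = 22 * 93.55 = 2058.1
(n2-1)*s2^2 = 22 * 49.27 = 1083.94
numerator = 2058.1 + 1083.94 = 3142.04
n1+n2-2 = 44
sp^2 = 3142.04 / 44 = 71.41

71.4100


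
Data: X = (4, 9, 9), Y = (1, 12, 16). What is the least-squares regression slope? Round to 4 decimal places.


b = sum((xi-xbar)(yi-ybar)) / sum((xi-xbar)^2)
n = 3, xbar = 22/3 ≈ 7.333333, ybar = 29/3 ≈ 9.666667
Sxy = sum((xi-xbar)(yi-ybar)) = 130/3 ≈ 43.333333
Sxx = sum((xi-xbar)^2) = 50/3 ≈ 16.666667
b = Sxy / Sxx = 2.6

2.6000


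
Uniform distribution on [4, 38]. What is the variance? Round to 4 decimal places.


Var = (b-a)^2 / 12
(b-a)^2 = (38 - 4)^2 = 1156
Var = 1156/12 ≈ 96.333333

96.3333


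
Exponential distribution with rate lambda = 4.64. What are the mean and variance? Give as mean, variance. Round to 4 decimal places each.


mean = 1/lam, var = 1/lam^2
mean = 1 / 4.64 = 25/116 ≈ 0.215517
lam^2 = 4.64^2 = 21.5296
var = 1 / 21.5296 ≈ 0.046448

0.2155, 0.0464


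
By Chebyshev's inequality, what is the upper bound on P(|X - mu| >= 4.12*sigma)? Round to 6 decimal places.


P <= 1/k^2
k^2 = 4.12^2 = 16.9744
1/k^2 = 1 / 16.9744 ≈ 0.05891224

0.058912


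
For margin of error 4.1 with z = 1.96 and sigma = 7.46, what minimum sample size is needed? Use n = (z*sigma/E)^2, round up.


z*sigma/E = 1.96 * 7.46 / 4.1 = 18277/5125 ≈ 3.566244
(z*sigma/E)^2 ≈ 12.718096
round up: n = 13

13


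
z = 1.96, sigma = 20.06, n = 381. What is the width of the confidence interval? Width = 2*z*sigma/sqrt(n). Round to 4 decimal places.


width = 2*z*sigma/sqrt(n)
2*z*sigma = 2 * 1.96 * 20.06 = 78.6352
sqrt(381) ≈ 19.519221
width = 78.6352 / 19.519221 ≈ 4.028603

4.0286


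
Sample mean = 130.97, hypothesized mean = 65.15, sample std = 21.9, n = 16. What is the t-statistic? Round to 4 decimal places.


t = (xbar - mu0) / (s/sqrt(n))
xbar - mu0 = 130.97 - 65.15 = 65.82
sqrt(16) = 4
s/sqrt(n) = 21.9 / 4 = 5.475
t = 65.82 / 5.475 = 4388/365 ≈ 12.021918

12.0219


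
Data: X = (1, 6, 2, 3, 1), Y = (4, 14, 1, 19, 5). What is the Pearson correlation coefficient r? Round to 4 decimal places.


r = sum((xi-xbar)(yi-ybar)) / sqrt(sum((xi-xbar)^2) * sum((yi-ybar)^2))
n = 5, xbar = 13/5 = 2.6, ybar = 43/5 = 8.6
Sxy = sum((xi-xbar)(yi-ybar)) = 40.2
Sxx = sum((xi-xbar)^2) = 17.2
Syy = sum((yi-ybar)^2) = 229.2
sqrt(Sxx*Syy) ≈ 62.787260
r = Sxy / sqrt(Sxx*Syy) = 40.2 / 62.787260 ≈ 0.640257

0.6403


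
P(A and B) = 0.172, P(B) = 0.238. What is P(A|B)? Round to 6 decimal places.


P(A|B) = P(A and B) / P(B) = 0.172 / 0.238 = 86/119 ≈ 0.72268908

0.722689


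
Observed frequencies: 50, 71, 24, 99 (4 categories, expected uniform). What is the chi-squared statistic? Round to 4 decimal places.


chi2 = sum((O-E)^2/E), E = total/4
total = 244, E = 244/4 = 61
(50 - 61)^2 / 61 = 121 / 61 = 121/61 ≈ 1.983607
(71 - 61)^2 / 61 = 100 / 61 = 100/61 ≈ 1.639344
(24 - 61)^2 / 61 = 1369 / 61 = 1369/61 ≈ 22.442623
(99 - 61)^2 / 61 = 1444 / 61 = 1444/61 ≈ 23.672131
chi2 = 3034/61 ≈ 49.737705

49.7377


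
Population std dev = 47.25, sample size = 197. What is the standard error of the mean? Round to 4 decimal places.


SE = sigma / sqrt(n)
sqrt(197) ≈ 14.035669
SE = 47.25 / 14.035669 ≈ 3.366423

3.3664


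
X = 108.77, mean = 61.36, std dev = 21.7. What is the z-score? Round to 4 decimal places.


z = (X - mu) / sigma
X - mu = 108.77 - 61.36 = 47.41
z = 47.41 / 21.7 = 4741/2170 ≈ 2.184793

2.1848


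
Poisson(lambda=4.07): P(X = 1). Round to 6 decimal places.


P = e^(-lam) * lam^k / k!
e^(-4.07) ≈ 0.01707739
lam^k = 4.07^1 = 4.07
k! = 1! = 1
P = 0.01707739 * 4.07 / 1 ≈ 0.069505

0.069505


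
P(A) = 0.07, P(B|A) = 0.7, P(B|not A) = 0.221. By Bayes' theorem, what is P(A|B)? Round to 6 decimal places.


P(A|B) = P(B|A)*P(A) / P(B), P(B) = P(B|A)*P(A) + P(B|not A)*P(not A)
P(B|A)*P(A) = 0.7 * 0.07 = 0.049
P(B|not A)*P(not A) = 0.221 * 0.93 = 0.20553
P(B) = 0.049 + 0.20553 = 0.25453
P(A|B) = 0.049 / 0.25453 ≈ 0.19251169

0.192512


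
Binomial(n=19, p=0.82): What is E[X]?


E[X] = n*p = 19 * 0.82 = 15.58

15.58


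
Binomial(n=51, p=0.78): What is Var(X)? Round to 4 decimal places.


Var = n*p*(1-p) = 51 * 0.78 * 0.22 = 8.7516

8.7516


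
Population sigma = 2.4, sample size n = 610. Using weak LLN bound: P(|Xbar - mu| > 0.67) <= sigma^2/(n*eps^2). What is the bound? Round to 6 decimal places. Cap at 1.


bound = min(1, sigma^2/(n*eps^2))
sigma^2 = 2.4^2 = 5.76
n*eps^2 = 610 * 0.67^2 = 610 * 0.4489 = 273.829
sigma^2/(n*eps^2) = 5.76 / 273.829 ≈ 0.02103503

0.021035


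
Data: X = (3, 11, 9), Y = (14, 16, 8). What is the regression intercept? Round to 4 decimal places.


a = ybar - b*xbar, where b = sum((xi-xbar)(yi-ybar)) / sum((xi-xbar)^2)
n = 3, xbar = 23/3 ≈ 7.666667, ybar = 38/3 ≈ 12.666667
Sxy = sum((xi-xbar)(yi-ybar)) = -4/3 ≈ -1.333333
Sxx = sum((xi-xbar)^2) = 104/3 ≈ 34.666667
b = Sxy / Sxx = -1/26 ≈ -0.038462
a = 12.666667 - (-0.038462) * 7.666667 = 337/26 ≈ 12.961538

12.9615


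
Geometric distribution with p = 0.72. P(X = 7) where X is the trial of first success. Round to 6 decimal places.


P = (1-p)^(k-1) * p
(1-p)^(k-1) = 0.28^6 ≈ 0.0004818903
P = 0.0004818903 * 0.72 ≈ 0.0003469610

0.000347


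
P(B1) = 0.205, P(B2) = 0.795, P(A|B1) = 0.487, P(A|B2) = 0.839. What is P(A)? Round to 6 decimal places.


P(A) = P(A|B1)*P(B1) + P(A|B2)*P(B2)
P(A|B1)*P(B1) = 0.487 * 0.205 = 0.099835
P(A|B2)*P(B2) = 0.839 * 0.795 = 0.667005
P(A) = 0.099835 + 0.667005 = 0.76684

0.766840


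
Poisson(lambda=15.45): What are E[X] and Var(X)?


E[X] = Var(X) = lambda = 15.45

15.45, 15.45


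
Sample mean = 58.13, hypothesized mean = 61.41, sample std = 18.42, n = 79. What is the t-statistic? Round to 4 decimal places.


t = (xbar - mu0) / (s/sqrt(n))
xbar - mu0 = 58.13 - 61.41 = -3.28
sqrt(79) ≈ 8.88819442
s/sqrt(n) = 18.42 / 8.88819442 ≈ 2.07241191
t = -3.28 / 2.07241191 ≈ -1.582697

-1.5827


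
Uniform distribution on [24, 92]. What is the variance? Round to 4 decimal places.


Var = (b-a)^2 / 12
(b-a)^2 = (92 - 24)^2 = 4624
Var = 4624/12 ≈ 385.333333

385.3333


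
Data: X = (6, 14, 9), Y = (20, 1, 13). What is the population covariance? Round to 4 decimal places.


Cov = (1/n)*sum((xi-xbar)(yi-ybar))
n = 3, xbar = 29/3 ≈ 9.666667, ybar = 34/3 ≈ 11.333333
sum((xi-xbar)(yi-ybar)) = -233/3 ≈ -77.666667
Cov = -77.666667 / 3 = -233/9 ≈ -25.888889

-25.8889


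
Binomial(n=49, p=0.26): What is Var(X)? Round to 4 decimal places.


Var = n*p*(1-p) = 49 * 0.26 * 0.74 = 9.4276

9.4276


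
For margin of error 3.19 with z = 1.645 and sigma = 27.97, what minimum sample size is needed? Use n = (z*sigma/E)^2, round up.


z*sigma/E = 1.645 * 27.97 / 3.19 ≈ 14.423401
(z*sigma/E)^2 ≈ 208.034504
round up: n = 209

209


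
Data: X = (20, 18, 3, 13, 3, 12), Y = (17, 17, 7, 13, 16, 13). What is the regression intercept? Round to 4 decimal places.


a = ybar - b*xbar, where b = sum((xi-xbar)(yi-ybar)) / sum((xi-xbar)^2)
n = 6, xbar = 69/6 = 11.5, ybar = 83/6 ≈ 13.833333
Sxy = sum((xi-xbar)(yi-ybar)) = 85.5
Sxx = sum((xi-xbar)^2) = 261.5
b = Sxy / Sxx = 171/523 ≈ 0.326960
a = 13.833333 - 0.326960 * 11.5 = 15805/1569 ≈ 10.073295

10.0733


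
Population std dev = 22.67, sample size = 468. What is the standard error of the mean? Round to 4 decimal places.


SE = sigma / sqrt(n)
sqrt(468) ≈ 21.633308
SE = 22.67 / 21.633308 ≈ 1.047921

1.0479


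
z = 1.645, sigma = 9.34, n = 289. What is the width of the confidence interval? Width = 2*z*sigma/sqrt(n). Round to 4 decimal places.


width = 2*z*sigma/sqrt(n)
2*z*sigma = 2 * 1.645 * 9.34 = 30.7286
sqrt(289) = 17
width = 30.7286 / 17 ≈ 1.807565

1.8076


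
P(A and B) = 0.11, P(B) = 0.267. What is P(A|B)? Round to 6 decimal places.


P(A|B) = P(A and B) / P(B) = 0.11 / 0.267 = 110/267 ≈ 0.41198502

0.411985


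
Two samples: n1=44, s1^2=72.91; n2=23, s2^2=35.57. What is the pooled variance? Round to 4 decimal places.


sp^2 = ((n1-1)*s1^2 + (n2-1)*s2^2)/(n1+n2-2)
(n1-1)*s1^2 = 43 * 72.91 = 3135.13
(n2-1)*s2^2 = 22 * 35.57 = 782.54
numerator = 3135.13 + 782.54 = 3917.67
n1+n2-2 = 65
sp^2 = 3917.67 / 65 = 391767/6500 ≈ 60.271846

60.2718


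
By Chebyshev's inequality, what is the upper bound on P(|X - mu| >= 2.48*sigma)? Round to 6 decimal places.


P <= 1/k^2
k^2 = 2.48^2 = 6.1504
1/k^2 = 1 / 6.1504 = 625/3844 ≈ 0.16259105

0.162591


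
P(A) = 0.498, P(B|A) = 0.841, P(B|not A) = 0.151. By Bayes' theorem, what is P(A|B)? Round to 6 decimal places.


P(A|B) = P(B|A)*P(A) / P(B), P(B) = P(B|A)*P(A) + P(B|not A)*P(not A)
P(B|A)*P(A) = 0.841 * 0.498 = 0.418818
P(B|not A)*P(not A) = 0.151 * 0.502 = 0.075802
P(B) = 0.418818 + 0.075802 = 0.49462
P(A|B) = 0.418818 / 0.49462 ≈ 0.84674700

0.846747


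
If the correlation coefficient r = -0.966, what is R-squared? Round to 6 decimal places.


R^2 = r^2 = (-0.966)^2 = 0.933156

0.933156


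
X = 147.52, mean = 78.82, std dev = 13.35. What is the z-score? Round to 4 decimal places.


z = (X - mu) / sigma
X - mu = 147.52 - 78.82 = 68.7
z = 68.7 / 13.35 = 458/89 ≈ 5.146067

5.1461


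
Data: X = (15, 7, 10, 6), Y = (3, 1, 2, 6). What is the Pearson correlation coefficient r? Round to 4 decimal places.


r = sum((xi-xbar)(yi-ybar)) / sqrt(sum((xi-xbar)^2) * sum((yi-ybar)^2))
n = 4, xbar = 38/4 = 9.5, ybar = 12/4 = 3
Sxy = sum((xi-xbar)(yi-ybar)) = -6
Sxx = sum((xi-xbar)^2) = 49
Syy = sum((yi-ybar)^2) = 14
sqrt(Sxx*Syy) ≈ 26.191602
r = Sxy / sqrt(Sxx*Syy) = -6 / 26.191602 ≈ -0.229081

-0.2291


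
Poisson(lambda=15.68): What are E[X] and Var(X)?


E[X] = Var(X) = lambda = 15.68

15.68, 15.68


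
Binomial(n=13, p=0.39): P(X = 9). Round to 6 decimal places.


P = C(n,k) * p^k * (1-p)^(n-k)
C(13,9) = 715
p^k = 0.39^9 ≈ 0.0002087284
(1-p)^(n-k) = 0.61^4 ≈ 0.1384584
P = 715 * 0.0002087284 * 0.1384584 ≈ 0.020664

0.020664


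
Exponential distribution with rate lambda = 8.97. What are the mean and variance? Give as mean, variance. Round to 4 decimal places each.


mean = 1/lam, var = 1/lam^2
mean = 1 / 8.97 = 100/897 ≈ 0.111483
lam^2 = 8.97^2 = 80.4609
var = 1 / 80.4609 ≈ 0.012428

0.1115, 0.0124


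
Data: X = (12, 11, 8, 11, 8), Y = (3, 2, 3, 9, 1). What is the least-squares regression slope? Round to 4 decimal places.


b = sum((xi-xbar)(yi-ybar)) / sum((xi-xbar)^2)
n = 5, xbar = 50/5 = 10, ybar = 18/5 = 3.6
Sxy = sum((xi-xbar)(yi-ybar)) = 9
Sxx = sum((xi-xbar)^2) = 14
b = Sxy / Sxx = 9/14 ≈ 0.642857

0.6429


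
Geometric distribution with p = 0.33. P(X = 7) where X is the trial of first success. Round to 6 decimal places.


P = (1-p)^(k-1) * p
(1-p)^(k-1) = 0.67^6 ≈ 0.09045838
P = 0.09045838 * 0.33 ≈ 0.02985127

0.029851


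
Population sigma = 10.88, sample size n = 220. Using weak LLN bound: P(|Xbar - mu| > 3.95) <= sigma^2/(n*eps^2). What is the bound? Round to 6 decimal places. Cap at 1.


bound = min(1, sigma^2/(n*eps^2))
sigma^2 = 10.88^2 = 118.3744
n*eps^2 = 220 * 3.95^2 = 220 * 15.6025 = 3432.55
sigma^2/(n*eps^2) = 118.3744 / 3432.55 ≈ 0.03448585

0.034486


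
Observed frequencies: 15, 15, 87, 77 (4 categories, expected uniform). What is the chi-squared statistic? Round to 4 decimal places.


chi2 = sum((O-E)^2/E), E = total/4
total = 194, E = 194/4 = 48.5
(15 - 48.5)^2 / 48.5 = 1122.25 / 48.5 = 4489/194 ≈ 23.139175
(15 - 48.5)^2 / 48.5 = 1122.25 / 48.5 = 4489/194 ≈ 23.139175
(87 - 48.5)^2 / 48.5 = 1482.25 / 48.5 = 5929/194 ≈ 30.561856
(77 - 48.5)^2 / 48.5 = 812.25 / 48.5 = 3249/194 ≈ 16.747423
chi2 = 9078/97 ≈ 93.587629

93.5876


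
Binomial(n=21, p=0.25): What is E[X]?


E[X] = n*p = 21 * 0.25 = 5.25

5.25


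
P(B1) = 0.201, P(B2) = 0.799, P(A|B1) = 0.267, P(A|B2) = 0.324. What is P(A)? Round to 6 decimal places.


P(A) = P(A|B1)*P(B1) + P(A|B2)*P(B2)
P(A|B1)*P(B1) = 0.267 * 0.201 = 0.053667
P(A|B2)*P(B2) = 0.324 * 0.799 = 0.258876
P(A) = 0.053667 + 0.258876 = 0.312543

0.312543


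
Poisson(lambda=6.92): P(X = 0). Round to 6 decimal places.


P = e^(-lam) * lam^k / k!
e^(-6.92) ≈ 0.0009878299
lam^k = 6.92^0 = 1
k! = 0! = 1
P = 0.0009878299 * 1 / 1 ≈ 0.000988

0.000988


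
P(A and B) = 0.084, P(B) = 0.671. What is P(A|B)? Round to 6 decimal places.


P(A|B) = P(A and B) / P(B) = 0.084 / 0.671 = 84/671 ≈ 0.12518629

0.125186


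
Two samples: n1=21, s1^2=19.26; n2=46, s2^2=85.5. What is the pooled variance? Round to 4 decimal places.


sp^2 = ((n1-1)*s1^2 + (n2-1)*s2^2)/(n1+n2-2)
(n1-1)*s1^2 = 20 * 19.26 = 385.2
(n2-1)*s2^2 = 45 * 85.5 = 3847.5
numerator = 385.2 + 3847.5 = 4232.7
n1+n2-2 = 65
sp^2 = 4232.7 / 65 = 42327/650 ≈ 65.118462

65.1185


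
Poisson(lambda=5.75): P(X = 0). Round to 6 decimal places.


P = e^(-lam) * lam^k / k!
e^(-5.75) ≈ 0.003182781
lam^k = 5.75^0 = 1
k! = 0! = 1
P = 0.003182781 * 1 / 1 ≈ 0.003183

0.003183


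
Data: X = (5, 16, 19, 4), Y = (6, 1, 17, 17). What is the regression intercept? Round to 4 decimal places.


a = ybar - b*xbar, where b = sum((xi-xbar)(yi-ybar)) / sum((xi-xbar)^2)
n = 4, xbar = 44/4 = 11, ybar = 41/4 = 10.25
Sxy = sum((xi-xbar)(yi-ybar)) = -14
Sxx = sum((xi-xbar)^2) = 174
b = Sxy / Sxx = -7/87 ≈ -0.080460
a = 10.25 - (-0.080460) * 11 = 3875/348 ≈ 11.135057

11.1351


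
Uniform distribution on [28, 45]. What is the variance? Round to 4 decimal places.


Var = (b-a)^2 / 12
(b-a)^2 = (45 - 28)^2 = 289
Var = 289/12 ≈ 24.083333

24.0833


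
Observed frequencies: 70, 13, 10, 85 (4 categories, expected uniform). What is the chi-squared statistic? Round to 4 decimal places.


chi2 = sum((O-E)^2/E), E = total/4
total = 178, E = 178/4 = 44.5
(70 - 44.5)^2 / 44.5 = 650.25 / 44.5 = 2601/178 ≈ 14.612360
(13 - 44.5)^2 / 44.5 = 992.25 / 44.5 = 3969/178 ≈ 22.297753
(10 - 44.5)^2 / 44.5 = 1190.25 / 44.5 = 4761/178 ≈ 26.747191
(85 - 44.5)^2 / 44.5 = 1640.25 / 44.5 = 6561/178 ≈ 36.859551
chi2 = 8946/89 ≈ 100.516854

100.5169


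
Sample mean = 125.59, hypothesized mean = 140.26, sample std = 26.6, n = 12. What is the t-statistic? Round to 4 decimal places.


t = (xbar - mu0) / (s/sqrt(n))
xbar - mu0 = 125.59 - 140.26 = -14.67
sqrt(12) ≈ 3.46410162
s/sqrt(n) = 26.6 / 3.46410162 ≈ 7.67875858
t = -14.67 / 7.67875858 ≈ -1.910465

-1.9105


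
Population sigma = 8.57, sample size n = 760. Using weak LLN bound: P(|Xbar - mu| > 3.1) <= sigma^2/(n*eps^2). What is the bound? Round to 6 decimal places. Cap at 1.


bound = min(1, sigma^2/(n*eps^2))
sigma^2 = 8.57^2 = 73.4449
n*eps^2 = 760 * 3.1^2 = 760 * 9.61 = 7303.6
sigma^2/(n*eps^2) = 73.4449 / 7303.6 ≈ 0.01005599

0.010056


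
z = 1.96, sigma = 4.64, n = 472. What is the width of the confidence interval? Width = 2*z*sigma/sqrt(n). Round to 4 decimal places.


width = 2*z*sigma/sqrt(n)
2*z*sigma = 2 * 1.96 * 4.64 = 18.1888
sqrt(472) ≈ 21.725561
width = 18.1888 / 21.725561 ≈ 0.837207

0.8372


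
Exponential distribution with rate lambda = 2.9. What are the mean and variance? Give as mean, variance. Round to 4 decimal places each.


mean = 1/lam, var = 1/lam^2
mean = 1 / 2.9 = 10/29 ≈ 0.344828
lam^2 = 2.9^2 = 8.41
var = 1 / 8.41 = 100/841 ≈ 0.118906

0.3448, 0.1189


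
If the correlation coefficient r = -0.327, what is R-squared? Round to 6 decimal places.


R^2 = r^2 = (-0.327)^2 = 0.106929

0.106929


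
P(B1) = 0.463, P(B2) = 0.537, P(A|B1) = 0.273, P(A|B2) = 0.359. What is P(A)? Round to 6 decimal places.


P(A) = P(A|B1)*P(B1) + P(A|B2)*P(B2)
P(A|B1)*P(B1) = 0.273 * 0.463 = 0.126399
P(A|B2)*P(B2) = 0.359 * 0.537 = 0.192783
P(A) = 0.126399 + 0.192783 = 0.319182

0.319182


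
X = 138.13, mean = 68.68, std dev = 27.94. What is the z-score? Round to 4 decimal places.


z = (X - mu) / sigma
X - mu = 138.13 - 68.68 = 69.45
z = 69.45 / 27.94 = 6945/2794 ≈ 2.485684

2.4857


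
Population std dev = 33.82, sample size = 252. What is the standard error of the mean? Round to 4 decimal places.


SE = sigma / sqrt(n)
sqrt(252) ≈ 15.874508
SE = 33.82 / 15.874508 ≈ 2.130460

2.1305


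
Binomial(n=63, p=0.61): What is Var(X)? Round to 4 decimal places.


Var = n*p*(1-p) = 63 * 0.61 * 0.39 = 14.9877

14.9877


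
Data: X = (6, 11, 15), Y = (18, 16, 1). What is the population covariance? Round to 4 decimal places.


Cov = (1/n)*sum((xi-xbar)(yi-ybar))
n = 3, xbar = 32/3 ≈ 10.666667, ybar = 35/3 ≈ 11.666667
sum((xi-xbar)(yi-ybar)) = -223/3 ≈ -74.333333
Cov = -74.333333 / 3 = -223/9 ≈ -24.777778

-24.7778


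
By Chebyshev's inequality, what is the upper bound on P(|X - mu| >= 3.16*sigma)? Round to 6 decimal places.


P <= 1/k^2
k^2 = 3.16^2 = 9.9856
1/k^2 = 1 / 9.9856 = 625/6241 ≈ 0.10014421

0.100144


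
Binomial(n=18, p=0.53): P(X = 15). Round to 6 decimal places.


P = C(n,k) * p^k * (1-p)^(n-k)
C(18,15) = 816
p^k = 0.53^15 ≈ 0.00007313715
(1-p)^(n-k) = 0.47^3 = 0.103823
P = 816 * 0.00007313715 * 0.103823 ≈ 0.006196

0.006196


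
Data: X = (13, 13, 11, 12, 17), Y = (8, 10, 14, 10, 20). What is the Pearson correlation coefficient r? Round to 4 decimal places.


r = sum((xi-xbar)(yi-ybar)) / sqrt(sum((xi-xbar)^2) * sum((yi-ybar)^2))
n = 5, xbar = 66/5 = 13.2, ybar = 62/5 = 12.4
Sxy = sum((xi-xbar)(yi-ybar)) = 29.6
Sxx = sum((xi-xbar)^2) = 20.8
Syy = sum((yi-ybar)^2) = 91.2
sqrt(Sxx*Syy) ≈ 43.554104
r = Sxy / sqrt(Sxx*Syy) = 29.6 / 43.554104 ≈ 0.679614

0.6796


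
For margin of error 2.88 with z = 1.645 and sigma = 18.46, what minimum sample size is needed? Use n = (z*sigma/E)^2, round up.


z*sigma/E = 1.645 * 18.46 / 2.88 ≈ 10.543993
(z*sigma/E)^2 ≈ 111.175790
round up: n = 112

112


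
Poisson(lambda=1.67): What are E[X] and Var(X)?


E[X] = Var(X) = lambda = 1.67

1.67, 1.67


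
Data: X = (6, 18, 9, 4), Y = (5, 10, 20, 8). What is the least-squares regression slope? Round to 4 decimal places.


b = sum((xi-xbar)(yi-ybar)) / sum((xi-xbar)^2)
n = 4, xbar = 37/4 = 9.25, ybar = 43/4 = 10.75
Sxy = sum((xi-xbar)(yi-ybar)) = 24.25
Sxx = sum((xi-xbar)^2) = 114.75
b = Sxy / Sxx = 97/459 ≈ 0.211329

0.2113


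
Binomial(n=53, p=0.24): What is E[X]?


E[X] = n*p = 53 * 0.24 = 12.72

12.72


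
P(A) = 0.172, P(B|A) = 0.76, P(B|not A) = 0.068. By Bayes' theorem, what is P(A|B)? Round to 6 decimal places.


P(A|B) = P(B|A)*P(A) / P(B), P(B) = P(B|A)*P(A) + P(B|not A)*P(not A)
P(B|A)*P(A) = 0.76 * 0.172 = 0.13072
P(B|not A)*P(not A) = 0.068 * 0.828 = 0.056304
P(B) = 0.13072 + 0.056304 = 0.187024
P(A|B) = 0.13072 / 0.187024 ≈ 0.69894773

0.698948


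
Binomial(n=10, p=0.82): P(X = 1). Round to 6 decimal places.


P = C(n,k) * p^k * (1-p)^(n-k)
C(10,1) = 10
p^k = 0.82^1 = 0.82
(1-p)^(n-k) = 0.18^9 ≈ 0.0000001983593
P = 10 * 0.82 * 0.0000001983593 ≈ 0.000002

0.000002


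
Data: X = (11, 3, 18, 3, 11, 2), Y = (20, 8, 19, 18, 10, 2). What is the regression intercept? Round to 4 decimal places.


a = ybar - b*xbar, where b = sum((xi-xbar)(yi-ybar)) / sum((xi-xbar)^2)
n = 6, xbar = 48/6 = 8, ybar = 77/6 ≈ 12.833333
Sxy = sum((xi-xbar)(yi-ybar)) = 138
Sxx = sum((xi-xbar)^2) = 204
b = Sxy / Sxx = 23/34 ≈ 0.676471
a = 12.833333 - 0.676471 * 8 = 757/102 ≈ 7.421569

7.4216


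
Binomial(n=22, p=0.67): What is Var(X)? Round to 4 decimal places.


Var = n*p*(1-p) = 22 * 0.67 * 0.33 = 4.8642

4.8642


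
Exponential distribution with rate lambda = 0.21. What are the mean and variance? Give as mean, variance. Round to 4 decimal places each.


mean = 1/lam, var = 1/lam^2
mean = 1 / 0.21 = 100/21 ≈ 4.761905
lam^2 = 0.21^2 = 0.0441
var = 1 / 0.0441 = 10000/441 ≈ 22.675737

4.7619, 22.6757


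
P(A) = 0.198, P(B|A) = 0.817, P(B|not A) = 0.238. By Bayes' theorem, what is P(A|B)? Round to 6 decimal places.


P(A|B) = P(B|A)*P(A) / P(B), P(B) = P(B|A)*P(A) + P(B|not A)*P(not A)
P(B|A)*P(A) = 0.817 * 0.198 = 0.161766
P(B|not A)*P(not A) = 0.238 * 0.802 = 0.190876
P(B) = 0.161766 + 0.190876 = 0.352642
P(A|B) = 0.161766 / 0.352642 ≈ 0.45872585

0.458726


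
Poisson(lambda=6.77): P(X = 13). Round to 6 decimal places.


P = e^(-lam) * lam^k / k!
e^(-6.77) ≈ 0.001147695
lam^k = 6.77^13 ≈ 62755629872.307568
k! = 13! = 6227020800
P = 0.001147695 * 62755629872.307568 / 6227020800 ≈ 0.011566

0.011566


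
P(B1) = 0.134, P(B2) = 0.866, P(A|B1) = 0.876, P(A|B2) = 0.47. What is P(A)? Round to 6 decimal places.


P(A) = P(A|B1)*P(B1) + P(A|B2)*P(B2)
P(A|B1)*P(B1) = 0.876 * 0.134 = 0.117384
P(A|B2)*P(B2) = 0.47 * 0.866 = 0.40702
P(A) = 0.117384 + 0.40702 = 0.524404

0.524404


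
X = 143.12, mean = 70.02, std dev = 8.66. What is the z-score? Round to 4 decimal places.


z = (X - mu) / sigma
X - mu = 143.12 - 70.02 = 73.1
z = 73.1 / 8.66 = 3655/433 ≈ 8.441109

8.4411


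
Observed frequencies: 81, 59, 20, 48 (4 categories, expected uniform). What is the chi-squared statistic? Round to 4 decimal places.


chi2 = sum((O-E)^2/E), E = total/4
total = 208, E = 208/4 = 52
(81 - 52)^2 / 52 = 841 / 52 = 841/52 ≈ 16.173077
(59 - 52)^2 / 52 = 49 / 52 = 49/52 ≈ 0.942308
(20 - 52)^2 / 52 = 1024 / 52 = 256/13 ≈ 19.692308
(48 - 52)^2 / 52 = 16 / 52 = 4/13 ≈ 0.307692
chi2 = 965/26 ≈ 37.115385

37.1154


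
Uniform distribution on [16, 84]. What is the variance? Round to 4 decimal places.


Var = (b-a)^2 / 12
(b-a)^2 = (84 - 16)^2 = 4624
Var = 4624/12 ≈ 385.333333

385.3333


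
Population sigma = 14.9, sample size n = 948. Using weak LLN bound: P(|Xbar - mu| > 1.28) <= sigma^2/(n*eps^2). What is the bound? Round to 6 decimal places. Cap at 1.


bound = min(1, sigma^2/(n*eps^2))
sigma^2 = 14.9^2 = 222.01
n*eps^2 = 948 * 1.28^2 = 948 * 1.6384 = 1553.2032
sigma^2/(n*eps^2) = 222.01 / 1553.2032 ≈ 0.14293687

0.142937


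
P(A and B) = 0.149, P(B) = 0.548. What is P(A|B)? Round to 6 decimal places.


P(A|B) = P(A and B) / P(B) = 0.149 / 0.548 = 149/548 ≈ 0.27189781

0.271898


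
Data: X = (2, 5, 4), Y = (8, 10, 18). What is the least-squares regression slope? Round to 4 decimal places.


b = sum((xi-xbar)(yi-ybar)) / sum((xi-xbar)^2)
n = 3, xbar = 11/3 ≈ 3.666667, ybar = 36/3 = 12
Sxy = sum((xi-xbar)(yi-ybar)) = 6
Sxx = sum((xi-xbar)^2) = 14/3 ≈ 4.666667
b = Sxy / Sxx = 9/7 ≈ 1.285714

1.2857


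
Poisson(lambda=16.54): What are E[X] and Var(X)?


E[X] = Var(X) = lambda = 16.54

16.54, 16.54


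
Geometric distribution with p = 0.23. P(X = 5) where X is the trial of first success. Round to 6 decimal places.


P = (1-p)^(k-1) * p
(1-p)^(k-1) = 0.77^4 ≈ 0.3515304
P = 0.3515304 * 0.23 ≈ 0.08085199

0.080852


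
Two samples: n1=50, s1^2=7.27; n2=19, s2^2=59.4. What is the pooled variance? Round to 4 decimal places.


sp^2 = ((n1-1)*s1^2 + (n2-1)*s2^2)/(n1+n2-2)
(n1-1)*s1^2 = 49 * 7.27 = 356.23
(n2-1)*s2^2 = 18 * 59.4 = 1069.2
numerator = 356.23 + 1069.2 = 1425.43
n1+n2-2 = 67
sp^2 = 1425.43 / 67 = 142543/6700 ≈ 21.275075

21.2751


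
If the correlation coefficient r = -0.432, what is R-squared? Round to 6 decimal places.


R^2 = r^2 = (-0.432)^2 = 0.186624

0.186624


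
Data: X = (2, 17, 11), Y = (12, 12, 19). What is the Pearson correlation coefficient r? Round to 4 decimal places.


r = sum((xi-xbar)(yi-ybar)) / sqrt(sum((xi-xbar)^2) * sum((yi-ybar)^2))
n = 3, xbar = 30/3 = 10, ybar = 43/3 ≈ 14.333333
Sxy = sum((xi-xbar)(yi-ybar)) = 7
Sxx = sum((xi-xbar)^2) = 114
Syy = sum((yi-ybar)^2) = 98/3 ≈ 32.666667
sqrt(Sxx*Syy) ≈ 61.024585
r = Sxy / sqrt(Sxx*Syy) = 7 / 61.024585 ≈ 0.114708

0.1147


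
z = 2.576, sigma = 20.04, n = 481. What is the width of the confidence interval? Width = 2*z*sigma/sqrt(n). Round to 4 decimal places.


width = 2*z*sigma/sqrt(n)
2*z*sigma = 2 * 2.576 * 20.04 = 103.24608
sqrt(481) ≈ 21.931712
width = 103.24608 / 21.931712 ≈ 4.707616

4.7076


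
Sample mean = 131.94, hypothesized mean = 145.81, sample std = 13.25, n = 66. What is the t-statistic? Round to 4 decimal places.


t = (xbar - mu0) / (s/sqrt(n))
xbar - mu0 = 131.94 - 145.81 = -13.87
sqrt(66) ≈ 8.12403840
s/sqrt(n) = 13.25 / 8.12403840 ≈ 1.63096226
t = -13.87 / 1.63096226 ≈ -8.504182

-8.5042


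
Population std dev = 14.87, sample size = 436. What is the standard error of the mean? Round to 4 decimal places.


SE = sigma / sqrt(n)
sqrt(436) ≈ 20.880613
SE = 14.87 / 20.880613 ≈ 0.712144

0.7121


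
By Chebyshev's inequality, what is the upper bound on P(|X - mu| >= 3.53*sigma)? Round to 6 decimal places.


P <= 1/k^2
k^2 = 3.53^2 = 12.4609
1/k^2 = 1 / 12.4609 ≈ 0.08025103

0.080251


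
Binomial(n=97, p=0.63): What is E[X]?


E[X] = n*p = 97 * 0.63 = 61.11

61.11


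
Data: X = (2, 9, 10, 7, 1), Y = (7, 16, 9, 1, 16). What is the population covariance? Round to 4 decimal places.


Cov = (1/n)*sum((xi-xbar)(yi-ybar))
n = 5, xbar = 29/5 = 5.8, ybar = 49/5 = 9.8
sum((xi-xbar)(yi-ybar)) = -13.2
Cov = -13.2 / 5 = -2.64

-2.6400


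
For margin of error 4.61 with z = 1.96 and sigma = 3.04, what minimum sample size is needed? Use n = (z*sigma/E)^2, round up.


z*sigma/E = 1.96 * 3.04 / 4.61 ≈ 1.292495
(z*sigma/E)^2 ≈ 1.670542
round up: n = 2

2


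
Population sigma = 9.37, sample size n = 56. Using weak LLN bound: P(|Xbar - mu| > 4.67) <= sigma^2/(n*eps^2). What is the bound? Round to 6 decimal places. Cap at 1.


bound = min(1, sigma^2/(n*eps^2))
sigma^2 = 9.37^2 = 87.7969
n*eps^2 = 56 * 4.67^2 = 56 * 21.8089 = 1221.2984
sigma^2/(n*eps^2) = 87.7969 / 1221.2984 ≈ 0.07188816

0.071888


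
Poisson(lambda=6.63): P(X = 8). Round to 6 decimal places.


P = e^(-lam) * lam^k / k!
e^(-6.63) ≈ 0.001320163
lam^k = 6.63^8 ≈ 3733431.842310
k! = 8! = 40320
P = 0.001320163 * 3733431.842310 / 40320 ≈ 0.122241

0.122241


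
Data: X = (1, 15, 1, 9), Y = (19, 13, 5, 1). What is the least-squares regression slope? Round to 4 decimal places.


b = sum((xi-xbar)(yi-ybar)) / sum((xi-xbar)^2)
n = 4, xbar = 26/4 = 6.5, ybar = 38/4 = 9.5
Sxy = sum((xi-xbar)(yi-ybar)) = -19
Sxx = sum((xi-xbar)^2) = 139
b = Sxy / Sxx = -19/139 ≈ -0.136691

-0.1367


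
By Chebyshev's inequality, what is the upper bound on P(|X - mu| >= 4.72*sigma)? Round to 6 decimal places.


P <= 1/k^2
k^2 = 4.72^2 = 22.2784
1/k^2 = 1 / 22.2784 ≈ 0.04488653

0.044887


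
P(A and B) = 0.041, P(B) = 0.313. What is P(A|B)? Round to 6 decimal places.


P(A|B) = P(A and B) / P(B) = 0.041 / 0.313 = 41/313 ≈ 0.13099042

0.130990


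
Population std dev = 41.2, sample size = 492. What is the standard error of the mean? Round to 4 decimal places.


SE = sigma / sqrt(n)
sqrt(492) ≈ 22.181073
SE = 41.2 / 22.181073 ≈ 1.857439

1.8574


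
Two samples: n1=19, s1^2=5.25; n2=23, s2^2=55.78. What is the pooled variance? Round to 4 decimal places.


sp^2 = ((n1-1)*s1^2 + (n2-1)*s2^2)/(n1+n2-2)
(n1-1)*s1^2 = 18 * 5.25 = 94.5
(n2-1)*s2^2 = 22 * 55.78 = 1227.16
numerator = 94.5 + 1227.16 = 1321.66
n1+n2-2 = 40
sp^2 = 1321.66 / 40 = 33.0415

33.0415


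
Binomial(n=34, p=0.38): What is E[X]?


E[X] = n*p = 34 * 0.38 = 12.92

12.92


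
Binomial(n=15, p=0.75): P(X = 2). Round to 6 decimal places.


P = C(n,k) * p^k * (1-p)^(n-k)
C(15,2) = 105
p^k = 0.75^2 = 0.5625
(1-p)^(n-k) = 0.25^13 ≈ 0.00000001490116
P = 105 * 0.5625 * 0.00000001490116 ≈ 0.000001

0.000001


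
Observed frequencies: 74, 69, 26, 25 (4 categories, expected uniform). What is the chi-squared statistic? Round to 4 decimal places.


chi2 = sum((O-E)^2/E), E = total/4
total = 194, E = 194/4 = 48.5
(74 - 48.5)^2 / 48.5 = 650.25 / 48.5 = 2601/194 ≈ 13.407216
(69 - 48.5)^2 / 48.5 = 420.25 / 48.5 = 1681/194 ≈ 8.664948
(26 - 48.5)^2 / 48.5 = 506.25 / 48.5 = 2025/194 ≈ 10.438144
(25 - 48.5)^2 / 48.5 = 552.25 / 48.5 = 2209/194 ≈ 11.386598
chi2 = 4258/97 ≈ 43.896907

43.8969


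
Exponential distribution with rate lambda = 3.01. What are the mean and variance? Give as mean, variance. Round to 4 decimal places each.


mean = 1/lam, var = 1/lam^2
mean = 1 / 3.01 = 100/301 ≈ 0.332226
lam^2 = 3.01^2 = 9.0601
var = 1 / 9.0601 ≈ 0.110374

0.3322, 0.1104


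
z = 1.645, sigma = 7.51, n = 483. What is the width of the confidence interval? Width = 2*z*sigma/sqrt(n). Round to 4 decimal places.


width = 2*z*sigma/sqrt(n)
2*z*sigma = 2 * 1.645 * 7.51 = 24.7079
sqrt(483) ≈ 21.977261
width = 24.7079 / 21.977261 ≈ 1.124248

1.1242


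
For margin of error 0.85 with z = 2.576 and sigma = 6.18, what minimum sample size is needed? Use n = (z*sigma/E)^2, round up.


z*sigma/E = 2.576 * 6.18 / 0.85 ≈ 18.729035
(z*sigma/E)^2 ≈ 350.776763
round up: n = 351

351


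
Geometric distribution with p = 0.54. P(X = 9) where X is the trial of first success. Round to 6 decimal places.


P = (1-p)^(k-1) * p
(1-p)^(k-1) = 0.46^8 ≈ 0.002004761
P = 0.002004761 * 0.54 ≈ 0.001082571

0.001083


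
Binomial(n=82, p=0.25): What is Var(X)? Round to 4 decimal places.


Var = n*p*(1-p) = 82 * 0.25 * 0.75 = 15.375

15.3750


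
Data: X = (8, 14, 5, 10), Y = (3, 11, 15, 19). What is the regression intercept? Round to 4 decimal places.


a = ybar - b*xbar, where b = sum((xi-xbar)(yi-ybar)) / sum((xi-xbar)^2)
n = 4, xbar = 37/4 = 9.25, ybar = 48/4 = 12
Sxy = sum((xi-xbar)(yi-ybar)) = -1
Sxx = sum((xi-xbar)^2) = 42.75
b = Sxy / Sxx = -4/171 ≈ -0.023392
a = 12 - (-0.023392) * 9.25 = 2089/171 ≈ 12.216374

12.2164


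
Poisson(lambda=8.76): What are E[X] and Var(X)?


E[X] = Var(X) = lambda = 8.76

8.76, 8.76


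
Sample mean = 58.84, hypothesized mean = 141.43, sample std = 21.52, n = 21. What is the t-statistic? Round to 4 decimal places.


t = (xbar - mu0) / (s/sqrt(n))
xbar - mu0 = 58.84 - 141.43 = -82.59
sqrt(21) ≈ 4.58257569
s/sqrt(n) = 21.52 / 4.58257569 ≈ 4.69604900
t = -82.59 / 4.69604900 ≈ -17.587125

-17.5871


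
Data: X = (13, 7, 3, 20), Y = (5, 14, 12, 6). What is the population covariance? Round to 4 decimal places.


Cov = (1/n)*sum((xi-xbar)(yi-ybar))
n = 4, xbar = 43/4 = 10.75, ybar = 37/4 = 9.25
sum((xi-xbar)(yi-ybar)) = -78.75
Cov = -78.75 / 4 = -19.6875

-19.6875


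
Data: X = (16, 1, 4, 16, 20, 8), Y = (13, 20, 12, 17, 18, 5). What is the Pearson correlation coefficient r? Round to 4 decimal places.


r = sum((xi-xbar)(yi-ybar)) / sqrt(sum((xi-xbar)^2) * sum((yi-ybar)^2))
n = 6, xbar = 65/6 ≈ 10.833333, ybar = 85/6 ≈ 14.166667
Sxy = sum((xi-xbar)(yi-ybar)) = 163/6 ≈ 27.166667
Sxx = sum((xi-xbar)^2) = 1733/6 ≈ 288.833333
Syy = sum((yi-ybar)^2) = 881/6 ≈ 146.833333
sqrt(Sxx*Syy) ≈ 205.937760
r = Sxy / sqrt(Sxx*Syy) = 27.166667 / 205.937760 ≈ 0.131917

0.1319


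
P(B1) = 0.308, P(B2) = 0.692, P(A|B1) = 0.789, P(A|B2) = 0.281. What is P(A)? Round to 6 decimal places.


P(A) = P(A|B1)*P(B1) + P(A|B2)*P(B2)
P(A|B1)*P(B1) = 0.789 * 0.308 = 0.243012
P(A|B2)*P(B2) = 0.281 * 0.692 = 0.194452
P(A) = 0.243012 + 0.194452 = 0.437464

0.437464


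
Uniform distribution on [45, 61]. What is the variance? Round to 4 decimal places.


Var = (b-a)^2 / 12
(b-a)^2 = (61 - 45)^2 = 256
Var = 256/12 ≈ 21.333333

21.3333


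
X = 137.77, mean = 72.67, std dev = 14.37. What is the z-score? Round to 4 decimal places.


z = (X - mu) / sigma
X - mu = 137.77 - 72.67 = 65.1
z = 65.1 / 14.37 = 2170/479 ≈ 4.530271

4.5303


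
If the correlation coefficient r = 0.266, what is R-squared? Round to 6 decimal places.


R^2 = r^2 = (0.266)^2 = 0.070756

0.070756


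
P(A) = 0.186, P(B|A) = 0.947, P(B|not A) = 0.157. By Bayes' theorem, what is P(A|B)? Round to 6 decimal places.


P(A|B) = P(B|A)*P(A) / P(B), P(B) = P(B|A)*P(A) + P(B|not A)*P(not A)
P(B|A)*P(A) = 0.947 * 0.186 = 0.176142
P(B|not A)*P(not A) = 0.157 * 0.814 = 0.127798
P(B) = 0.176142 + 0.127798 = 0.30394
P(A|B) = 0.176142 / 0.30394 ≈ 0.57952885

0.579529


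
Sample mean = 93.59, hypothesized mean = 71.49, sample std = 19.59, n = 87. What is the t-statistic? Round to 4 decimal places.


t = (xbar - mu0) / (s/sqrt(n))
xbar - mu0 = 93.59 - 71.49 = 22.1
sqrt(87) ≈ 9.32737905
s/sqrt(n) = 19.59 / 9.32737905 ≈ 2.10026846
t = 22.1 / 2.10026846 ≈ 10.522464

10.5225


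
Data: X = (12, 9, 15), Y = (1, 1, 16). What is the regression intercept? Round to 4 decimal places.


a = ybar - b*xbar, where b = sum((xi-xbar)(yi-ybar)) / sum((xi-xbar)^2)
n = 3, xbar = 36/3 = 12, ybar = 18/3 = 6
Sxy = sum((xi-xbar)(yi-ybar)) = 45
Sxx = sum((xi-xbar)^2) = 18
b = Sxy / Sxx = 2.5
a = 6 - 2.5 * 12 = -24

-24.0000


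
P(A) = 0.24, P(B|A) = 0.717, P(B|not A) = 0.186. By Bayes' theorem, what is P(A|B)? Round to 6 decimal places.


P(A|B) = P(B|A)*P(A) / P(B), P(B) = P(B|A)*P(A) + P(B|not A)*P(not A)
P(B|A)*P(A) = 0.717 * 0.24 = 0.17208
P(B|not A)*P(not A) = 0.186 * 0.76 = 0.14136
P(B) = 0.17208 + 0.14136 = 0.31344
P(A|B) = 0.17208 / 0.31344 = 717/1306 ≈ 0.54900459

0.549005


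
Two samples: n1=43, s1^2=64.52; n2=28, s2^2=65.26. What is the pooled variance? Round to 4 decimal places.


sp^2 = ((n1-1)*s1^2 + (n2-1)*s2^2)/(n1+n2-2)
(n1-1)*s1^2 = 42 * 64.52 = 2709.84
(n2-1)*s2^2 = 27 * 65.26 = 1762.02
numerator = 2709.84 + 1762.02 = 4471.86
n1+n2-2 = 69
sp^2 = 4471.86 / 69 = 74531/1150 ≈ 64.809565

64.8096


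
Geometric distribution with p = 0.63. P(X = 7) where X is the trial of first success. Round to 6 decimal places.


P = (1-p)^(k-1) * p
(1-p)^(k-1) = 0.37^6 ≈ 0.002565726
P = 0.002565726 * 0.63 ≈ 0.001616408

0.001616


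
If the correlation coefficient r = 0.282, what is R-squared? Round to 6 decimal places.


R^2 = r^2 = (0.282)^2 = 0.079524

0.079524


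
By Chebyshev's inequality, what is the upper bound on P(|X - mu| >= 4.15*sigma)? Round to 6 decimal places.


P <= 1/k^2
k^2 = 4.15^2 = 17.2225
1/k^2 = 1 / 17.2225 = 400/6889 ≈ 0.05806358

0.058064


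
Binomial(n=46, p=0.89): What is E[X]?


E[X] = n*p = 46 * 0.89 = 40.94

40.94


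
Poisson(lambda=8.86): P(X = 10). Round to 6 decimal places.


P = e^(-lam) * lam^k / k!
e^(-8.86) ≈ 0.0001419551
lam^k = 8.86^10 ≈ 2980830071.530100
k! = 10! = 3628800
P = 0.0001419551 * 2980830071.530100 / 3628800 ≈ 0.116607

0.116607


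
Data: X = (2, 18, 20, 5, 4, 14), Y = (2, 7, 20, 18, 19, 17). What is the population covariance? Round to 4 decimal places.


Cov = (1/n)*sum((xi-xbar)(yi-ybar))
n = 6, xbar = 63/6 = 10.5, ybar = 83/6 ≈ 13.833333
sum((xi-xbar)(yi-ybar)) = 62.5
Cov = 62.5 / 6 = 125/12 ≈ 10.416667

10.4167


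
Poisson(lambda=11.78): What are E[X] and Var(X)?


E[X] = Var(X) = lambda = 11.78

11.78, 11.78


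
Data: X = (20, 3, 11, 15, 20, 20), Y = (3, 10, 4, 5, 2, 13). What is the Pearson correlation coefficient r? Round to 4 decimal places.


r = sum((xi-xbar)(yi-ybar)) / sqrt(sum((xi-xbar)^2) * sum((yi-ybar)^2))
n = 6, xbar = 89/6 ≈ 14.833333, ybar = 37/6 ≈ 6.166667
Sxy = sum((xi-xbar)(yi-ybar)) = -239/6 ≈ -39.833333
Sxx = sum((xi-xbar)^2) = 1409/6 ≈ 234.833333
Syy = sum((yi-ybar)^2) = 569/6 ≈ 94.833333
sqrt(Sxx*Syy) ≈ 149.231457
r = Sxy / sqrt(Sxx*Syy) = -39.833333 / 149.231457 ≈ -0.266923

-0.2669


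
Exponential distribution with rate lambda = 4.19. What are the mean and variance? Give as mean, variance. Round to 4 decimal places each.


mean = 1/lam, var = 1/lam^2
mean = 1 / 4.19 = 100/419 ≈ 0.238663
lam^2 = 4.19^2 = 17.5561
var = 1 / 17.5561 ≈ 0.056960

0.2387, 0.0570


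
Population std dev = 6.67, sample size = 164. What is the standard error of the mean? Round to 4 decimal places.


SE = sigma / sqrt(n)
sqrt(164) ≈ 12.806248
SE = 6.67 / 12.806248 ≈ 0.520839

0.5208


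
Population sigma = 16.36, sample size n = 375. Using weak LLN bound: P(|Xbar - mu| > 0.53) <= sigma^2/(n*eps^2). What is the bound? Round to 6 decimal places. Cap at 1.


bound = min(1, sigma^2/(n*eps^2))
sigma^2 = 16.36^2 = 267.6496
n*eps^2 = 375 * 0.53^2 = 375 * 0.2809 = 105.3375
sigma^2/(n*eps^2) = 267.6496 / 105.3375 ≈ 2.54087671
this exceeds 1, so the bound is capped at 1

1.000000


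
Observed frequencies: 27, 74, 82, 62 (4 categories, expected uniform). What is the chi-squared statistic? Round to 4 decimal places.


chi2 = sum((O-E)^2/E), E = total/4
total = 245, E = 245/4 = 61.25
(27 - 61.25)^2 / 61.25 = 1173.0625 / 61.25 = 18769/980 ≈ 19.152041
(74 - 61.25)^2 / 61.25 = 162.5625 / 61.25 = 2601/980 ≈ 2.654082
(82 - 61.25)^2 / 61.25 = 430.5625 / 61.25 = 6889/980 ≈ 7.029592
(62 - 61.25)^2 / 61.25 = 0.5625 / 61.25 = 9/980 ≈ 0.009184
chi2 = 7067/245 ≈ 28.844898

28.8449


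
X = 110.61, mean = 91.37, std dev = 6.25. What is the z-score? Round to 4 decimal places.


z = (X - mu) / sigma
X - mu = 110.61 - 91.37 = 19.24
z = 19.24 / 6.25 = 3.0784

3.0784


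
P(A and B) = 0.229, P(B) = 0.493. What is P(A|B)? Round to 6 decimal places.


P(A|B) = P(A and B) / P(B) = 0.229 / 0.493 = 229/493 ≈ 0.46450304

0.464503


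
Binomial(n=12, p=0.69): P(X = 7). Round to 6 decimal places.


P = C(n,k) * p^k * (1-p)^(n-k)
C(12,7) = 792
p^k = 0.69^7 ≈ 0.07446353
(1-p)^(n-k) = 0.31^5 ≈ 0.002862915
P = 792 * 0.07446353 * 0.002862915 ≈ 0.168841

0.168841


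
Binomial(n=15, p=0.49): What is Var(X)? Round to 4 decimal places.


Var = n*p*(1-p) = 15 * 0.49 * 0.51 = 3.7485

3.7485


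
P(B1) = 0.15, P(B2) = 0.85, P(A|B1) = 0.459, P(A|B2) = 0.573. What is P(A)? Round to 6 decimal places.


P(A) = P(A|B1)*P(B1) + P(A|B2)*P(B2)
P(A|B1)*P(B1) = 0.459 * 0.15 = 0.06885
P(A|B2)*P(B2) = 0.573 * 0.85 = 0.48705
P(A) = 0.06885 + 0.48705 = 0.5559

0.555900


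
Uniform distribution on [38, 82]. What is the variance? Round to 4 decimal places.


Var = (b-a)^2 / 12
(b-a)^2 = (82 - 38)^2 = 1936
Var = 1936/12 ≈ 161.333333

161.3333


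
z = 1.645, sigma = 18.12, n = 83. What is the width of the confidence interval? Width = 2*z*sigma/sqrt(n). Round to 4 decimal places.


width = 2*z*sigma/sqrt(n)
2*z*sigma = 2 * 1.645 * 18.12 = 59.6148
sqrt(83) ≈ 9.110434
width = 59.6148 / 9.110434 ≈ 6.543574

6.5436


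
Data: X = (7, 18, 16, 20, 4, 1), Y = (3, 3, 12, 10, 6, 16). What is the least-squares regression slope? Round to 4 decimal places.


b = sum((xi-xbar)(yi-ybar)) / sum((xi-xbar)^2)
n = 6, xbar = 66/6 = 11, ybar = 50/6 = 25/3 ≈ 8.333333
Sxy = sum((xi-xbar)(yi-ybar)) = -43
Sxx = sum((xi-xbar)^2) = 320
b = Sxy / Sxx = -0.134375

-0.1344


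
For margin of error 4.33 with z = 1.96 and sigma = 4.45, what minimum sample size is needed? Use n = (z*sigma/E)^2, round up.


z*sigma/E = 1.96 * 4.45 / 4.33 = 4361/2165 ≈ 2.014319
(z*sigma/E)^2 ≈ 4.057480
round up: n = 5

5


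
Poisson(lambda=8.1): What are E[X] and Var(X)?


E[X] = Var(X) = lambda = 8.1

8.1, 8.1


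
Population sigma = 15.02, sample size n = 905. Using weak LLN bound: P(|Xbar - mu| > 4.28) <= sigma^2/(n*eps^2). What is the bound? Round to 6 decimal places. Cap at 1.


bound = min(1, sigma^2/(n*eps^2))
sigma^2 = 15.02^2 = 225.6004
n*eps^2 = 905 * 4.28^2 = 905 * 18.3184 = 16578.152
sigma^2/(n*eps^2) = 225.6004 / 16578.152 ≈ 0.01360830

0.013608


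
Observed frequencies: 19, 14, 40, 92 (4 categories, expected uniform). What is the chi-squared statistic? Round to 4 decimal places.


chi2 = sum((O-E)^2/E), E = total/4
total = 165, E = 165/4 = 41.25
(19 - 41.25)^2 / 41.25 = 495.0625 / 41.25 = 7921/660 ≈ 12.001515
(14 - 41.25)^2 / 41.25 = 742.5625 / 41.25 = 11881/660 ≈ 18.001515
(40 - 41.25)^2 / 41.25 = 1.5625 / 41.25 = 5/132 ≈ 0.037879
(92 - 41.25)^2 / 41.25 = 2575.5625 / 41.25 = 41209/660 ≈ 62.437879
chi2 = 15259/165 ≈ 92.478788

92.4788
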